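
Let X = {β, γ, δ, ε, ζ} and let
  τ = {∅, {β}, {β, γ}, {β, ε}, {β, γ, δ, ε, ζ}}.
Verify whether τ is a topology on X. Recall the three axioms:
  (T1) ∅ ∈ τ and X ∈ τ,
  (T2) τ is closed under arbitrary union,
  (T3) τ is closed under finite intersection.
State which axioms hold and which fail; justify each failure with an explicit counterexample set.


τ is NOT a topology on X.

Axiom (T1): ∅ ∈ τ? Yes; X ∈ τ? Yes.
Axiom (T2/T3): check pairwise unions and intersections of members of τ.
Counterexample for (T2): {β, γ} ∪ {β, ε} = {β, γ, ε} ∉ τ. Therefore τ is NOT a topology.


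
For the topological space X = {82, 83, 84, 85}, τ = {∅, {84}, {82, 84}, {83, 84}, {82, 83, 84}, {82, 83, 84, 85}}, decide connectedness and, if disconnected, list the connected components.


(X, τ) is connected.

Find clopen sets (U ∈ τ with X ∖ U ∈ τ):
  U = ∅, X ∖ U = {82, 83, 84, 85} — both open, so U is clopen.
  U = {82, 83, 84, 85}, X ∖ U = ∅ — both open, so U is clopen.
Only trivial clopens (∅ and X) exist, so (X, τ) is connected.
Compute connected components by grouping points that agree on all clopens:
  component: {82, 83, 84, 85}


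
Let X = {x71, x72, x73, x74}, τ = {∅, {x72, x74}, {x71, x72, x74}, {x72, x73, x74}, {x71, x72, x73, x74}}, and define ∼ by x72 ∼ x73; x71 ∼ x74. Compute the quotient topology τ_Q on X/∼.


X/∼ = {[x71=x74], [x72=x73]}; |τ_Q| = 2.

Equivalence classes: [x71=x74], [x72=x73].
Quotient map π: X → X/∼ sends x71 ↦ [x71=x74], x72 ↦ [x72=x73], x73 ↦ [x72=x73], x74 ↦ [x71=x74].
For each subset V ⊆ X/∼, compute π^{-1}(V) ⊆ X and check whether π^{-1}(V) ∈ τ. V is open in τ_Q iff π^{-1}(V) ∈ τ.
  V = {}: π^{-1}(V) = ∅ ∈ τ ✓.
  V = {[x71=x74]}: π^{-1}(V) = {x71, x74} ∉ τ ✗.
  V = {[x72=x73]}: π^{-1}(V) = {x72, x73} ∉ τ ✗.
  V = {[x71=x74], [x72=x73]}: π^{-1}(V) = {x71, x72, x73, x74} ∈ τ ✓.
Open sets in the quotient: τ_Q = {{}, {[x71=x74], [x72=x73]}} (2 elements).


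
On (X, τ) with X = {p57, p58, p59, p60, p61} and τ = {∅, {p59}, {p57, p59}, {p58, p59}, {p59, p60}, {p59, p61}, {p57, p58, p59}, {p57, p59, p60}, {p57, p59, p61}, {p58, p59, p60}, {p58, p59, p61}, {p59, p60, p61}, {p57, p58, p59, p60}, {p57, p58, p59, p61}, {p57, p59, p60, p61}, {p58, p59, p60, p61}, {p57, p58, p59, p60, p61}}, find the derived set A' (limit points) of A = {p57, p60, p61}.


A' = ∅

For each x ∈ X, list the open sets U ∈ τ with x ∈ U, then check whether U ∩ (A ∖ {x}) ≠ ∅ for every such U.
  x = p57: open {p57, p59} ∋ x has {p57, p59} ∩ (A ∖ {p57}) = ∅, so x is NOT a limit point.
  x = p58: open {p58, p59} ∋ x has {p58, p59} ∩ (A ∖ {p58}) = ∅, so x is NOT a limit point.
  x = p59: open {p59} ∋ x has {p59} ∩ (A ∖ {p59}) = ∅, so x is NOT a limit point.
  x = p60: open {p59, p60} ∋ x has {p59, p60} ∩ (A ∖ {p60}) = ∅, so x is NOT a limit point.
  x = p61: open {p59, p61} ∋ x has {p59, p61} ∩ (A ∖ {p61}) = ∅, so x is NOT a limit point.
Collecting: A' = ∅.


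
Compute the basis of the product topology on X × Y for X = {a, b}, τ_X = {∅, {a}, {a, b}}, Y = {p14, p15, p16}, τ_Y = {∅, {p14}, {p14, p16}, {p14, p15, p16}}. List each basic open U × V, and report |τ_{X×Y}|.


Basis B = {∅ × ∅, {a} × {p14}, {a} × {p14, p16}, {a, b} × {p14}, {a} × {p14, p15, p16}, {a, b} × {p14, p16}, {a, b} × {p14, p15, p16}}; |τ_{X×Y}| = 10.

Enumerate products U × V with U ∈ τ_X, V ∈ τ_Y (deduplicated):
  ∅ × ∅ = {} (∅)
  {a} × {p14} = {(a,p14)}
  {a} × {p14, p16} = {(a,p14), (a,p16)}
  {a, b} × {p14} = {(a,p14), (b,p14)}
  {a} × {p14, p15, p16} = {(a,p14), (a,p15), (a,p16)}
  {a, b} × {p14, p16} = {(a,p14), (a,p16), (b,p14), (b,p16)}
  {a, b} × {p14, p15, p16} = {(a,p14), (a,p15), (a,p16), (b,p14), (b,p15), (b,p16)}
These 7 distinct sets form the basis B.
Close under arbitrary unions to get τ_{X×Y}; counting gives |τ_{X×Y}| = 10.


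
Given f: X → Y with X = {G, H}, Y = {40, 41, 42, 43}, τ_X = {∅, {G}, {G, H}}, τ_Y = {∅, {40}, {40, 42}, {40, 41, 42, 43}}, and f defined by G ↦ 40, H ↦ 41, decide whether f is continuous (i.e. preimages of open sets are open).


f IS continuous.

Compute f^{-1}(U) for each U ∈ τ_Y:
  U = ∅: f^{-1}(U) = ∅ ∈ τ_X ✓.
  U = {40}: f^{-1}(U) = {G} ∈ τ_X ✓.
  U = {40, 42}: f^{-1}(U) = {G} ∈ τ_X ✓.
  U = {40, 41, 42, 43}: f^{-1}(U) = {G, H} ∈ τ_X ✓.
Every preimage lies in τ_X, so f IS continuous.


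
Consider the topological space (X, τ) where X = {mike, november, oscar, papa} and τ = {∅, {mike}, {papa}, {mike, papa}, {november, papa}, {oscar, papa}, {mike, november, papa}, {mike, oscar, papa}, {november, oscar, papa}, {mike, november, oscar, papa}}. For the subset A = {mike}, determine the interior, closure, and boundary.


int(A) = {mike}, cl(A) = {mike}, ∂A = ∅.

Closed sets in (X, τ) are complements of opens:
  closed(X, τ) = {∅, {mike}, {november}, {oscar}, {mike, november}, {mike, oscar}, {november, oscar}, {mike, november, oscar}, {november, oscar, papa}, {mike, november, oscar, papa}}.
int(A) = ⋃ {U ∈ τ : U ⊆ A}. Opens contained in A: ∅, {mike}.
Taking the union of these: int(A) = {mike}.
cl(A) = ⋂ {C closed : A ⊆ C}. Closed sets containing A: {mike}, {mike, november}, {mike, oscar}, {mike, november, oscar}, {mike, november, oscar, papa}.
Intersecting these: cl(A) = {mike}.
∂A = cl(A) ∖ int(A) = {mike} ∖ {mike} = ∅.


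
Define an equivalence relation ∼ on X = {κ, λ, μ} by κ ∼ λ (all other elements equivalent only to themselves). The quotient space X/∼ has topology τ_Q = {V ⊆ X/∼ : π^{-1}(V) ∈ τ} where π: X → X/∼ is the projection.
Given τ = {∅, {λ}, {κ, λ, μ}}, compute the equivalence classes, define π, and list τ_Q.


X/∼ = {[κ=λ], [μ]}; |τ_Q| = 2.

Equivalence classes: [κ=λ], [μ].
Quotient map π: X → X/∼ sends κ ↦ [κ=λ], λ ↦ [κ=λ], μ ↦ [μ].
For each subset V ⊆ X/∼, compute π^{-1}(V) ⊆ X and check whether π^{-1}(V) ∈ τ. V is open in τ_Q iff π^{-1}(V) ∈ τ.
  V = {}: π^{-1}(V) = ∅ ∈ τ ✓.
  V = {[κ=λ]}: π^{-1}(V) = {κ, λ} ∉ τ ✗.
  V = {[μ]}: π^{-1}(V) = {μ} ∉ τ ✗.
  V = {[κ=λ], [μ]}: π^{-1}(V) = {κ, λ, μ} ∈ τ ✓.
Open sets in the quotient: τ_Q = {{}, {[κ=λ], [μ]}} (2 elements).


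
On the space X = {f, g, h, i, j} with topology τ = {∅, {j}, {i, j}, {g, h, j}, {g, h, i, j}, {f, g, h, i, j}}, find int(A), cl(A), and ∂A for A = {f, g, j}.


int(A) = {j}, cl(A) = {f, g, h, i, j}, ∂A = {f, g, h, i}.

Closed sets in (X, τ) are complements of opens:
  closed(X, τ) = {∅, {f}, {f, i}, {f, g, h}, {f, g, h, i}, {f, g, h, i, j}}.
int(A) = ⋃ {U ∈ τ : U ⊆ A}. Opens contained in A: ∅, {j}.
Taking the union of these: int(A) = {j}.
cl(A) = ⋂ {C closed : A ⊆ C}. Closed sets containing A: {f, g, h, i, j}.
Intersecting these: cl(A) = {f, g, h, i, j}.
∂A = cl(A) ∖ int(A) = {f, g, h, i, j} ∖ {j} = {f, g, h, i}.


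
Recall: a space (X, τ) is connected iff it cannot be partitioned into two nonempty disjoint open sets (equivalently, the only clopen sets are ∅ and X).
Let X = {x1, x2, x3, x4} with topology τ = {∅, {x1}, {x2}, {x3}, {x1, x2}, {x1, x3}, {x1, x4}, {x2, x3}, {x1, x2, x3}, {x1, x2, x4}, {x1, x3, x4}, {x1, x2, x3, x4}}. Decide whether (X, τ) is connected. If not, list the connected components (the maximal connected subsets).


(X, τ) is disconnected; components = [{x2}, {x3}, {x1, x4}].

Find clopen sets (U ∈ τ with X ∖ U ∈ τ):
  U = ∅, X ∖ U = {x1, x2, x3, x4} — both open, so U is clopen.
  U = {x2}, X ∖ U = {x1, x3, x4} — both open, so U is clopen.
  U = {x3}, X ∖ U = {x1, x2, x4} — both open, so U is clopen.
  U = {x1, x4}, X ∖ U = {x2, x3} — both open, so U is clopen.
  U = {x2, x3}, X ∖ U = {x1, x4} — both open, so U is clopen.
  U = {x1, x2, x4}, X ∖ U = {x3} — both open, so U is clopen.
  U = {x1, x3, x4}, X ∖ U = {x2} — both open, so U is clopen.
  U = {x1, x2, x3, x4}, X ∖ U = ∅ — both open, so U is clopen.
Nontrivial clopen(s) exist: e.g. {x2, x3}. So (X, τ) is disconnected.
Compute connected components by grouping points that agree on all clopens:
  component: {x2}
  component: {x3}
  component: {x1, x4}


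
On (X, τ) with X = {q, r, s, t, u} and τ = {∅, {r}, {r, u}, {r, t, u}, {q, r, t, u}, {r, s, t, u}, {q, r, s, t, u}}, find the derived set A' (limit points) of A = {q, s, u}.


A' = {q, s, t}

For each x ∈ X, list the open sets U ∈ τ with x ∈ U, then check whether U ∩ (A ∖ {x}) ≠ ∅ for every such U.
  x = q: opens ∋ x are {q, r, t, u}, {q, r, s, t, u}; each meets A ∖ {q}, so x IS a limit point.
  x = r: open {r} ∋ x has {r} ∩ (A ∖ {r}) = ∅, so x is NOT a limit point.
  x = s: opens ∋ x are {r, s, t, u}, {q, r, s, t, u}; each meets A ∖ {s}, so x IS a limit point.
  x = t: opens ∋ x are {r, t, u}, {q, r, t, u}, {r, s, t, u}, {q, r, s, t, u}; each meets A ∖ {t}, so x IS a limit point.
  x = u: open {r, u} ∋ x has {r, u} ∩ (A ∖ {u}) = ∅, so x is NOT a limit point.
Collecting: A' = {q, s, t}.


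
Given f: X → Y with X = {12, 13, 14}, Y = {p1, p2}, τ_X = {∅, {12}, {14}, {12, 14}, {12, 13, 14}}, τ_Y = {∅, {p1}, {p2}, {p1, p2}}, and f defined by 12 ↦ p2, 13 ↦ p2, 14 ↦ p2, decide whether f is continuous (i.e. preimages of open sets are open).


f IS continuous.

Compute f^{-1}(U) for each U ∈ τ_Y:
  U = ∅: f^{-1}(U) = ∅ ∈ τ_X ✓.
  U = {p1}: f^{-1}(U) = ∅ ∈ τ_X ✓.
  U = {p2}: f^{-1}(U) = {12, 13, 14} ∈ τ_X ✓.
  U = {p1, p2}: f^{-1}(U) = {12, 13, 14} ∈ τ_X ✓.
Every preimage lies in τ_X, so f IS continuous.


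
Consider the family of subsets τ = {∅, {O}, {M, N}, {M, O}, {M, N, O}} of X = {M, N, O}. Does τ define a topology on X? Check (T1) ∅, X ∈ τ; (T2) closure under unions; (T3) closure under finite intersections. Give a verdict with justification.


τ is NOT a topology on X.

Axiom (T1): ∅ ∈ τ? Yes; X ∈ τ? Yes.
Axiom (T2/T3): check pairwise unions and intersections of members of τ.
Counterexample for (T3): {M, N} ∩ {M, O} = {M} ∉ τ. Therefore τ is NOT a topology.


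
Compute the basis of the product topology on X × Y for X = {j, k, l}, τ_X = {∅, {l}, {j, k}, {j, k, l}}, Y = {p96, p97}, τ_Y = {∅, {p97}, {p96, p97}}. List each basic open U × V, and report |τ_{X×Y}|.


Basis B = {∅ × ∅, {l} × {p97}, {j, k} × {p97}, {l} × {p96, p97}, {j, k, l} × {p97}, {j, k} × {p96, p97}, {j, k, l} × {p96, p97}}; |τ_{X×Y}| = 9.

Enumerate products U × V with U ∈ τ_X, V ∈ τ_Y (deduplicated):
  ∅ × ∅ = {} (∅)
  {l} × {p97} = {(l,p97)}
  {j, k} × {p97} = {(j,p97), (k,p97)}
  {l} × {p96, p97} = {(l,p96), (l,p97)}
  {j, k, l} × {p97} = {(j,p97), (k,p97), (l,p97)}
  {j, k} × {p96, p97} = {(j,p96), (j,p97), (k,p96), (k,p97)}
  {j, k, l} × {p96, p97} = {(j,p96), (j,p97), (k,p96), (k,p97), (l,p96), (l,p97)}
These 7 distinct sets form the basis B.
Close under arbitrary unions to get τ_{X×Y}; counting gives |τ_{X×Y}| = 9.


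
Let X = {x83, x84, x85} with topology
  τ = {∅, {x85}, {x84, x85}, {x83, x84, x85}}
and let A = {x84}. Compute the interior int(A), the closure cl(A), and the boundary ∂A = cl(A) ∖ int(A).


int(A) = ∅, cl(A) = {x83, x84}, ∂A = {x83, x84}.

Closed sets in (X, τ) are complements of opens:
  closed(X, τ) = {∅, {x83}, {x83, x84}, {x83, x84, x85}}.
int(A) = ⋃ {U ∈ τ : U ⊆ A}. Opens contained in A: ∅.
Taking the union of these: int(A) = ∅.
cl(A) = ⋂ {C closed : A ⊆ C}. Closed sets containing A: {x83, x84}, {x83, x84, x85}.
Intersecting these: cl(A) = {x83, x84}.
∂A = cl(A) ∖ int(A) = {x83, x84} ∖ ∅ = {x83, x84}.


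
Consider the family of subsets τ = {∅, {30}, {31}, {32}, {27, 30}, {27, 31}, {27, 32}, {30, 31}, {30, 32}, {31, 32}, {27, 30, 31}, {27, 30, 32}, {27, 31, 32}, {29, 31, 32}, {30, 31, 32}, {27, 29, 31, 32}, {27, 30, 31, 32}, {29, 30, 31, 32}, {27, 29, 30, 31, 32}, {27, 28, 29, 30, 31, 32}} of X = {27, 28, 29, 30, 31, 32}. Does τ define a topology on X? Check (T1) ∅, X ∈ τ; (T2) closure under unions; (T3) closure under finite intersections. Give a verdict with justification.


τ is NOT a topology on X.

Axiom (T1): ∅ ∈ τ? Yes; X ∈ τ? Yes.
Axiom (T2/T3): check pairwise unions and intersections of members of τ.
Counterexample for (T3): {27, 30} ∩ {27, 31} = {27} ∉ τ. Therefore τ is NOT a topology.


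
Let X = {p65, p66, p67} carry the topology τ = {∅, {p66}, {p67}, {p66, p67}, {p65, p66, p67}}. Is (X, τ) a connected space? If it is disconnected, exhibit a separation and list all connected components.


(X, τ) is connected.

Find clopen sets (U ∈ τ with X ∖ U ∈ τ):
  U = ∅, X ∖ U = {p65, p66, p67} — both open, so U is clopen.
  U = {p65, p66, p67}, X ∖ U = ∅ — both open, so U is clopen.
Only trivial clopens (∅ and X) exist, so (X, τ) is connected.
Compute connected components by grouping points that agree on all clopens:
  component: {p65, p66, p67}


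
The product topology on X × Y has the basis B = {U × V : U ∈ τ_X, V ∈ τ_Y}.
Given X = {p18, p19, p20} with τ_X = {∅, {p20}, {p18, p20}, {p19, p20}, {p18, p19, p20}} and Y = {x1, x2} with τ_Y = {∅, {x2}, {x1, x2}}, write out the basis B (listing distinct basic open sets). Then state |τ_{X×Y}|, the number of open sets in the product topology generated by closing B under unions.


Basis B = {∅ × ∅, {p20} × {x2}, {p18, p20} × {x2}, {p19, p20} × {x2}, {p20} × {x1, x2}, {p18, p19, p20} × {x2}, {p18, p20} × {x1, x2}, {p19, p20} × {x1, x2}, {p18, p19, p20} × {x1, x2}}; |τ_{X×Y}| = 14.

Enumerate products U × V with U ∈ τ_X, V ∈ τ_Y (deduplicated):
  ∅ × ∅ = {} (∅)
  {p20} × {x2} = {(p20,x2)}
  {p18, p20} × {x2} = {(p18,x2), (p20,x2)}
  {p19, p20} × {x2} = {(p19,x2), (p20,x2)}
  {p20} × {x1, x2} = {(p20,x1), (p20,x2)}
  {p18, p19, p20} × {x2} = {(p18,x2), (p19,x2), (p20,x2)}
  {p18, p20} × {x1, x2} = {(p18,x1), (p18,x2), (p20,x1), (p20,x2)}
  {p19, p20} × {x1, x2} = {(p19,x1), (p19,x2), (p20,x1), (p20,x2)}
  {p18, p19, p20} × {x1, x2} = {(p18,x1), (p18,x2), (p19,x1), (p19,x2), (p20,x1), (p20,x2)}
These 9 distinct sets form the basis B.
Close under arbitrary unions to get τ_{X×Y}; counting gives |τ_{X×Y}| = 14.


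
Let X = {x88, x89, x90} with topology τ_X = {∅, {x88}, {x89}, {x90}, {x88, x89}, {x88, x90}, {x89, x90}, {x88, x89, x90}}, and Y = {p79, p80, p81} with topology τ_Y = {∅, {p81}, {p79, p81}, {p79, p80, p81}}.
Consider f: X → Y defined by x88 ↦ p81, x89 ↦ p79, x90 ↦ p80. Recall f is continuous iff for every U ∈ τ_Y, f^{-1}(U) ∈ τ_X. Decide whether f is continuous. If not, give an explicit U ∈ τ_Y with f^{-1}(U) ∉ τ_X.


f IS continuous.

Compute f^{-1}(U) for each U ∈ τ_Y:
  U = ∅: f^{-1}(U) = ∅ ∈ τ_X ✓.
  U = {p81}: f^{-1}(U) = {x88} ∈ τ_X ✓.
  U = {p79, p81}: f^{-1}(U) = {x88, x89} ∈ τ_X ✓.
  U = {p79, p80, p81}: f^{-1}(U) = {x88, x89, x90} ∈ τ_X ✓.
Every preimage lies in τ_X, so f IS continuous.


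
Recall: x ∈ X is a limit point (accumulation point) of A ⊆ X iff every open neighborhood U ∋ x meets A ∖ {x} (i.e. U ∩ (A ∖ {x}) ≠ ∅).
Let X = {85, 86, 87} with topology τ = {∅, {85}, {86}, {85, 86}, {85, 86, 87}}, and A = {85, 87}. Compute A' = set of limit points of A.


A' = {87}

For each x ∈ X, list the open sets U ∈ τ with x ∈ U, then check whether U ∩ (A ∖ {x}) ≠ ∅ for every such U.
  x = 85: open {85} ∋ x has {85} ∩ (A ∖ {85}) = ∅, so x is NOT a limit point.
  x = 86: open {86} ∋ x has {86} ∩ (A ∖ {86}) = ∅, so x is NOT a limit point.
  x = 87: opens ∋ x are {85, 86, 87}; each meets A ∖ {87}, so x IS a limit point.
Collecting: A' = {87}.


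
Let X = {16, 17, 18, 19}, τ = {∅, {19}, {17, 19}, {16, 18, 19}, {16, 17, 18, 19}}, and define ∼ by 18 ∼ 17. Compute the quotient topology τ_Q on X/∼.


X/∼ = {[16], [17=18], [19]}; |τ_Q| = 3.

Equivalence classes: [16], [17=18], [19].
Quotient map π: X → X/∼ sends 16 ↦ [16], 17 ↦ [17=18], 18 ↦ [17=18], 19 ↦ [19].
For each subset V ⊆ X/∼, compute π^{-1}(V) ⊆ X and check whether π^{-1}(V) ∈ τ. V is open in τ_Q iff π^{-1}(V) ∈ τ.
  V = {}: π^{-1}(V) = ∅ ∈ τ ✓.
  V = {[16]}: π^{-1}(V) = {16} ∉ τ ✗.
  V = {[17=18]}: π^{-1}(V) = {17, 18} ∉ τ ✗.
  V = {[16], [17=18]}: π^{-1}(V) = {16, 17, 18} ∉ τ ✗.
  V = {[19]}: π^{-1}(V) = {19} ∈ τ ✓.
  V = {[16], [19]}: π^{-1}(V) = {16, 19} ∉ τ ✗.
  V = {[17=18], [19]}: π^{-1}(V) = {17, 18, 19} ∉ τ ✗.
  V = {[16], [17=18], [19]}: π^{-1}(V) = {16, 17, 18, 19} ∈ τ ✓.
Open sets in the quotient: τ_Q = {{}, {[19]}, {[16], [17=18], [19]}} (3 elements).


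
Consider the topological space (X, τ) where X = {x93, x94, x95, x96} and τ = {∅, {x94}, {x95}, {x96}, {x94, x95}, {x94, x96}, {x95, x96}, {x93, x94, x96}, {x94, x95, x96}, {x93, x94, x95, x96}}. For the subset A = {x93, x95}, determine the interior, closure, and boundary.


int(A) = {x95}, cl(A) = {x93, x95}, ∂A = {x93}.

Closed sets in (X, τ) are complements of opens:
  closed(X, τ) = {∅, {x93}, {x95}, {x93, x94}, {x93, x95}, {x93, x96}, {x93, x94, x95}, {x93, x94, x96}, {x93, x95, x96}, {x93, x94, x95, x96}}.
int(A) = ⋃ {U ∈ τ : U ⊆ A}. Opens contained in A: ∅, {x95}.
Taking the union of these: int(A) = {x95}.
cl(A) = ⋂ {C closed : A ⊆ C}. Closed sets containing A: {x93, x95}, {x93, x94, x95}, {x93, x95, x96}, {x93, x94, x95, x96}.
Intersecting these: cl(A) = {x93, x95}.
∂A = cl(A) ∖ int(A) = {x93, x95} ∖ {x95} = {x93}.


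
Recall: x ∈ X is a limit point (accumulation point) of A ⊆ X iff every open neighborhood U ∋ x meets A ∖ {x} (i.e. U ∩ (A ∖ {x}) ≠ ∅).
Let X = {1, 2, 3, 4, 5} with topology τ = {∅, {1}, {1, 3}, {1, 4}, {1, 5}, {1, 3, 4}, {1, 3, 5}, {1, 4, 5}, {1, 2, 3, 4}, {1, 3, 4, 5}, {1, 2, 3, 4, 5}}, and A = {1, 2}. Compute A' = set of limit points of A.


A' = {2, 3, 4, 5}

For each x ∈ X, list the open sets U ∈ τ with x ∈ U, then check whether U ∩ (A ∖ {x}) ≠ ∅ for every such U.
  x = 1: open {1} ∋ x has {1} ∩ (A ∖ {1}) = ∅, so x is NOT a limit point.
  x = 2: opens ∋ x are {1, 2, 3, 4}, {1, 2, 3, 4, 5}; each meets A ∖ {2}, so x IS a limit point.
  x = 3: opens ∋ x are {1, 3}, {1, 3, 4}, {1, 3, 5}, {1, 2, 3, 4}, {1, 3, 4, 5}, {1, 2, 3, 4, 5}; each meets A ∖ {3}, so x IS a limit point.
  x = 4: opens ∋ x are {1, 4}, {1, 3, 4}, {1, 4, 5}, {1, 2, 3, 4}, {1, 3, 4, 5}, {1, 2, 3, 4, 5}; each meets A ∖ {4}, so x IS a limit point.
  x = 5: opens ∋ x are {1, 5}, {1, 3, 5}, {1, 4, 5}, {1, 3, 4, 5}, {1, 2, 3, 4, 5}; each meets A ∖ {5}, so x IS a limit point.
Collecting: A' = {2, 3, 4, 5}.


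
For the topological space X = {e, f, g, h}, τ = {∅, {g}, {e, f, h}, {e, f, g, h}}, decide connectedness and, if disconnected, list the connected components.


(X, τ) is disconnected; components = [{g}, {e, f, h}].

Find clopen sets (U ∈ τ with X ∖ U ∈ τ):
  U = ∅, X ∖ U = {e, f, g, h} — both open, so U is clopen.
  U = {g}, X ∖ U = {e, f, h} — both open, so U is clopen.
  U = {e, f, h}, X ∖ U = {g} — both open, so U is clopen.
  U = {e, f, g, h}, X ∖ U = ∅ — both open, so U is clopen.
Nontrivial clopen(s) exist: e.g. {g}. So (X, τ) is disconnected.
Compute connected components by grouping points that agree on all clopens:
  component: {g}
  component: {e, f, h}


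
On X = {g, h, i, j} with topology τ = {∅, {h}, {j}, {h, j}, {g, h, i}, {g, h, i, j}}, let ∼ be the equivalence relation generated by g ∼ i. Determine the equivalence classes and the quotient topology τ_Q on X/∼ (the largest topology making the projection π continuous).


X/∼ = {[g=i], [h], [j]}; |τ_Q| = 6.

Equivalence classes: [g=i], [h], [j].
Quotient map π: X → X/∼ sends g ↦ [g=i], h ↦ [h], i ↦ [g=i], j ↦ [j].
For each subset V ⊆ X/∼, compute π^{-1}(V) ⊆ X and check whether π^{-1}(V) ∈ τ. V is open in τ_Q iff π^{-1}(V) ∈ τ.
  V = {}: π^{-1}(V) = ∅ ∈ τ ✓.
  V = {[g=i]}: π^{-1}(V) = {g, i} ∉ τ ✗.
  V = {[h]}: π^{-1}(V) = {h} ∈ τ ✓.
  V = {[g=i], [h]}: π^{-1}(V) = {g, h, i} ∈ τ ✓.
  V = {[j]}: π^{-1}(V) = {j} ∈ τ ✓.
  V = {[g=i], [j]}: π^{-1}(V) = {g, i, j} ∉ τ ✗.
  V = {[h], [j]}: π^{-1}(V) = {h, j} ∈ τ ✓.
  V = {[g=i], [h], [j]}: π^{-1}(V) = {g, h, i, j} ∈ τ ✓.
Open sets in the quotient: τ_Q = {{}, {[h]}, {[g=i], [h]}, {[j]}, {[h], [j]}, {[g=i], [h], [j]}} (6 elements).


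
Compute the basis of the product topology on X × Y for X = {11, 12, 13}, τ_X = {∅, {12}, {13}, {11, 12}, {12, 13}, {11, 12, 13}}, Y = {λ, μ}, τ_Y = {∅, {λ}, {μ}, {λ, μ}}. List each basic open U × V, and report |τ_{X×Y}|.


Basis B = {∅ × ∅, {12} × {λ}, {12} × {μ}, {13} × {λ}, {13} × {μ}, {11, 12} × {λ}, {11, 12} × {μ}, {12} × {λ, μ}, {12, 13} × {λ}, {12, 13} × {μ}, {13} × {λ, μ}, {11, 12, 13} × {λ}, {11, 12, 13} × {μ}, {11, 12} × {λ, μ}, {12, 13} × {λ, μ}, {11, 12, 13} × {λ, μ}}; |τ_{X×Y}| = 36.

Enumerate products U × V with U ∈ τ_X, V ∈ τ_Y (deduplicated):
  ∅ × ∅ = {} (∅)
  {12} × {λ} = {(12,λ)}
  {12} × {μ} = {(12,μ)}
  {13} × {λ} = {(13,λ)}
  {13} × {μ} = {(13,μ)}
  {11, 12} × {λ} = {(11,λ), (12,λ)}
  {11, 12} × {μ} = {(11,μ), (12,μ)}
  {12} × {λ, μ} = {(12,λ), (12,μ)}
  {12, 13} × {λ} = {(12,λ), (13,λ)}
  {12, 13} × {μ} = {(12,μ), (13,μ)}
  {13} × {λ, μ} = {(13,λ), (13,μ)}
  {11, 12, 13} × {λ} = {(11,λ), (12,λ), (13,λ)}
  {11, 12, 13} × {μ} = {(11,μ), (12,μ), (13,μ)}
  {11, 12} × {λ, μ} = {(11,λ), (11,μ), (12,λ), (12,μ)}
  {12, 13} × {λ, μ} = {(12,λ), (12,μ), (13,λ), (13,μ)}
  {11, 12, 13} × {λ, μ} = {(11,λ), (11,μ), (12,λ), (12,μ), (13,λ), (13,μ)}
These 16 distinct sets form the basis B.
Close under arbitrary unions to get τ_{X×Y}; counting gives |τ_{X×Y}| = 36.


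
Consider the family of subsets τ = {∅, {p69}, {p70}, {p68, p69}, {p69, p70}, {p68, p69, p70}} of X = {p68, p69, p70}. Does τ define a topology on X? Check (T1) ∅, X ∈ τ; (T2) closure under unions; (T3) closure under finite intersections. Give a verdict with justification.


τ IS a topology on X.

Axiom (T1): ∅ ∈ τ? Yes; X ∈ τ? Yes.
Axiom (T2/T3): check pairwise unions and intersections of members of τ.
All pairwise intersections and unions checked — each lies in τ. Therefore τ satisfies (T1), (T2), (T3): it IS a topology on X.


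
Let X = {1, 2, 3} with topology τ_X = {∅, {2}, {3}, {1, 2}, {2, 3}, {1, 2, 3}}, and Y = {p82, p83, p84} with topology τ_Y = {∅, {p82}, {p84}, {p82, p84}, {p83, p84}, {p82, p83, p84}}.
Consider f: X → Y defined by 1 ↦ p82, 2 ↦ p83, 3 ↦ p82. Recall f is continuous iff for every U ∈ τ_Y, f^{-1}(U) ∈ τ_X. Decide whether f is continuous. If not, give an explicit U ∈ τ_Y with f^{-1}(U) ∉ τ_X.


f is NOT continuous.

Compute f^{-1}(U) for each U ∈ τ_Y:
  U = ∅: f^{-1}(U) = ∅ ∈ τ_X ✓.
  U = {p82}: f^{-1}(U) = {1, 3} ∉ τ_X ✗.
  U = {p84}: f^{-1}(U) = ∅ ∈ τ_X ✓.
  U = {p82, p84}: f^{-1}(U) = {1, 3} ∉ τ_X ✗.
  U = {p83, p84}: f^{-1}(U) = {2} ∈ τ_X ✓.
  U = {p82, p83, p84}: f^{-1}(U) = {1, 2, 3} ∈ τ_X ✓.
Found U = {p82} with f^{-1}(U) = {1, 3} not in τ_X. Therefore f is NOT continuous.


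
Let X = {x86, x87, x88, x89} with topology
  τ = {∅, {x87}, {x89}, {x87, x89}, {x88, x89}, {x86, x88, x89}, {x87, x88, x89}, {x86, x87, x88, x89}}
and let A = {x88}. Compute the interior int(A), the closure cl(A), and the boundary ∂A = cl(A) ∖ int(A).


int(A) = ∅, cl(A) = {x86, x88}, ∂A = {x86, x88}.

Closed sets in (X, τ) are complements of opens:
  closed(X, τ) = {∅, {x86}, {x87}, {x86, x87}, {x86, x88}, {x86, x87, x88}, {x86, x88, x89}, {x86, x87, x88, x89}}.
int(A) = ⋃ {U ∈ τ : U ⊆ A}. Opens contained in A: ∅.
Taking the union of these: int(A) = ∅.
cl(A) = ⋂ {C closed : A ⊆ C}. Closed sets containing A: {x86, x88}, {x86, x87, x88}, {x86, x88, x89}, {x86, x87, x88, x89}.
Intersecting these: cl(A) = {x86, x88}.
∂A = cl(A) ∖ int(A) = {x86, x88} ∖ ∅ = {x86, x88}.


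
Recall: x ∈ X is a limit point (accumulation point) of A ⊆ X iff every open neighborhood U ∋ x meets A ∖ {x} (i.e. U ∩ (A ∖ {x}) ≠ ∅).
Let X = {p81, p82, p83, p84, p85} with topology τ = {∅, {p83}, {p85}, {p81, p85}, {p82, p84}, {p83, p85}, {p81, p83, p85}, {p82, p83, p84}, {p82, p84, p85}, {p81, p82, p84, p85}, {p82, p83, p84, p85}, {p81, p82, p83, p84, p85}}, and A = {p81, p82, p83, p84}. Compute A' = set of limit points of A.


A' = {p82, p84}

For each x ∈ X, list the open sets U ∈ τ with x ∈ U, then check whether U ∩ (A ∖ {x}) ≠ ∅ for every such U.
  x = p81: open {p81, p85} ∋ x has {p81, p85} ∩ (A ∖ {p81}) = ∅, so x is NOT a limit point.
  x = p82: opens ∋ x are {p82, p84}, {p82, p83, p84}, {p82, p84, p85}, {p81, p82, p84, p85}, {p82, p83, p84, p85}, {p81, p82, p83, p84, p85}; each meets A ∖ {p82}, so x IS a limit point.
  x = p83: open {p83} ∋ x has {p83} ∩ (A ∖ {p83}) = ∅, so x is NOT a limit point.
  x = p84: opens ∋ x are {p82, p84}, {p82, p83, p84}, {p82, p84, p85}, {p81, p82, p84, p85}, {p82, p83, p84, p85}, {p81, p82, p83, p84, p85}; each meets A ∖ {p84}, so x IS a limit point.
  x = p85: open {p85} ∋ x has {p85} ∩ (A ∖ {p85}) = ∅, so x is NOT a limit point.
Collecting: A' = {p82, p84}.


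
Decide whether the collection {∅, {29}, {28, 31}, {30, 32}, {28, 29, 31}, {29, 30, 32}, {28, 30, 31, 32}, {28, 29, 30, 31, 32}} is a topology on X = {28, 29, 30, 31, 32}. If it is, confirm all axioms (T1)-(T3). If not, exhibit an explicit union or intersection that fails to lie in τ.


τ IS a topology on X.

Axiom (T1): ∅ ∈ τ? Yes; X ∈ τ? Yes.
Axiom (T2/T3): check pairwise unions and intersections of members of τ.
All pairwise intersections and unions checked — each lies in τ. Therefore τ satisfies (T1), (T2), (T3): it IS a topology on X.


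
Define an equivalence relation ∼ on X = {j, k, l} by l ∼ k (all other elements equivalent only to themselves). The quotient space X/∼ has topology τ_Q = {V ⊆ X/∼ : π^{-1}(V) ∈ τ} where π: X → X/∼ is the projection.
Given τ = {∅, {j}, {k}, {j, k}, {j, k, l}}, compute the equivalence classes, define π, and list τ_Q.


X/∼ = {[j], [k=l]}; |τ_Q| = 3.

Equivalence classes: [j], [k=l].
Quotient map π: X → X/∼ sends j ↦ [j], k ↦ [k=l], l ↦ [k=l].
For each subset V ⊆ X/∼, compute π^{-1}(V) ⊆ X and check whether π^{-1}(V) ∈ τ. V is open in τ_Q iff π^{-1}(V) ∈ τ.
  V = {}: π^{-1}(V) = ∅ ∈ τ ✓.
  V = {[j]}: π^{-1}(V) = {j} ∈ τ ✓.
  V = {[k=l]}: π^{-1}(V) = {k, l} ∉ τ ✗.
  V = {[j], [k=l]}: π^{-1}(V) = {j, k, l} ∈ τ ✓.
Open sets in the quotient: τ_Q = {{}, {[j]}, {[j], [k=l]}} (3 elements).


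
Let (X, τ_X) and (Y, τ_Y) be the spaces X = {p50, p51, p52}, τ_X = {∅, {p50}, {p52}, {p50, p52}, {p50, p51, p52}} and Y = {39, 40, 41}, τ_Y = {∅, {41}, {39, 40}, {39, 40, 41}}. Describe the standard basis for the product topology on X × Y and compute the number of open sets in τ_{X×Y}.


Basis B = {∅ × ∅, {p50} × {41}, {p52} × {41}, {p50} × {39, 40}, {p50, p52} × {41}, {p52} × {39, 40}, {p50} × {39, 40, 41}, {p50, p51, p52} × {41}, {p52} × {39, 40, 41}, {p50, p52} × {39, 40}, {p50, p52} × {39, 40, 41}, {p50, p51, p52} × {39, 40}, {p50, p51, p52} × {39, 40, 41}}; |τ_{X×Y}| = 25.

Enumerate products U × V with U ∈ τ_X, V ∈ τ_Y (deduplicated):
  ∅ × ∅ = {} (∅)
  {p50} × {41} = {(p50,41)}
  {p52} × {41} = {(p52,41)}
  {p50} × {39, 40} = {(p50,39), (p50,40)}
  {p50, p52} × {41} = {(p50,41), (p52,41)}
  {p52} × {39, 40} = {(p52,39), (p52,40)}
  {p50} × {39, 40, 41} = {(p50,39), (p50,40), (p50,41)}
  {p50, p51, p52} × {41} = {(p50,41), (p51,41), (p52,41)}
  {p52} × {39, 40, 41} = {(p52,39), (p52,40), (p52,41)}
  {p50, p52} × {39, 40} = {(p50,39), (p50,40), (p52,39), (p52,40)}
  {p50, p52} × {39, 40, 41} = {(p50,39), (p50,40), (p50,41), (p52,39), (p52,40), (p52,41)}
  {p50, p51, p52} × {39, 40} = {(p50,39), (p50,40), (p51,39), (p51,40), (p52,39), (p52,40)}
  {p50, p51, p52} × {39, 40, 41} = {(p50,39), (p50,40), (p50,41), (p51,39), (p51,40), (p51,41), (p52,39), (p52,40), (p52,41)}
These 13 distinct sets form the basis B.
Close under arbitrary unions to get τ_{X×Y}; counting gives |τ_{X×Y}| = 25.


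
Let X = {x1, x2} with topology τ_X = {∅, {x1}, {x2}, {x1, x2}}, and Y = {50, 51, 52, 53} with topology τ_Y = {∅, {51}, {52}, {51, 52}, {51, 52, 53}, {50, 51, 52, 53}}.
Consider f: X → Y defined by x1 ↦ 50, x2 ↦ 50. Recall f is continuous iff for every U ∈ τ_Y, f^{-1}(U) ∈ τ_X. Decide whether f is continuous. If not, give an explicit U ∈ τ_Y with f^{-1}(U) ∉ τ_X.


f IS continuous.

Compute f^{-1}(U) for each U ∈ τ_Y:
  U = ∅: f^{-1}(U) = ∅ ∈ τ_X ✓.
  U = {51}: f^{-1}(U) = ∅ ∈ τ_X ✓.
  U = {52}: f^{-1}(U) = ∅ ∈ τ_X ✓.
  U = {51, 52}: f^{-1}(U) = ∅ ∈ τ_X ✓.
  U = {51, 52, 53}: f^{-1}(U) = ∅ ∈ τ_X ✓.
  U = {50, 51, 52, 53}: f^{-1}(U) = {x1, x2} ∈ τ_X ✓.
Every preimage lies in τ_X, so f IS continuous.


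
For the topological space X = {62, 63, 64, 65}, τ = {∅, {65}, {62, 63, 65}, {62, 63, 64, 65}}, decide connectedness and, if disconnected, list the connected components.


(X, τ) is connected.

Find clopen sets (U ∈ τ with X ∖ U ∈ τ):
  U = ∅, X ∖ U = {62, 63, 64, 65} — both open, so U is clopen.
  U = {62, 63, 64, 65}, X ∖ U = ∅ — both open, so U is clopen.
Only trivial clopens (∅ and X) exist, so (X, τ) is connected.
Compute connected components by grouping points that agree on all clopens:
  component: {62, 63, 64, 65}


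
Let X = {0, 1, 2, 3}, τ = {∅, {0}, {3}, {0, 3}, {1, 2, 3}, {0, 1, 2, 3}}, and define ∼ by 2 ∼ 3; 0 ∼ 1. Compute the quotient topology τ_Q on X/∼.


X/∼ = {[0=1], [2=3]}; |τ_Q| = 2.

Equivalence classes: [0=1], [2=3].
Quotient map π: X → X/∼ sends 0 ↦ [0=1], 1 ↦ [0=1], 2 ↦ [2=3], 3 ↦ [2=3].
For each subset V ⊆ X/∼, compute π^{-1}(V) ⊆ X and check whether π^{-1}(V) ∈ τ. V is open in τ_Q iff π^{-1}(V) ∈ τ.
  V = {}: π^{-1}(V) = ∅ ∈ τ ✓.
  V = {[0=1]}: π^{-1}(V) = {0, 1} ∉ τ ✗.
  V = {[2=3]}: π^{-1}(V) = {2, 3} ∉ τ ✗.
  V = {[0=1], [2=3]}: π^{-1}(V) = {0, 1, 2, 3} ∈ τ ✓.
Open sets in the quotient: τ_Q = {{}, {[0=1], [2=3]}} (2 elements).


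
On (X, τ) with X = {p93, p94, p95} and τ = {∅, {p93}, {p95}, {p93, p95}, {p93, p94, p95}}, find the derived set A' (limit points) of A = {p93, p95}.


A' = {p94}

For each x ∈ X, list the open sets U ∈ τ with x ∈ U, then check whether U ∩ (A ∖ {x}) ≠ ∅ for every such U.
  x = p93: open {p93} ∋ x has {p93} ∩ (A ∖ {p93}) = ∅, so x is NOT a limit point.
  x = p94: opens ∋ x are {p93, p94, p95}; each meets A ∖ {p94}, so x IS a limit point.
  x = p95: open {p95} ∋ x has {p95} ∩ (A ∖ {p95}) = ∅, so x is NOT a limit point.
Collecting: A' = {p94}.


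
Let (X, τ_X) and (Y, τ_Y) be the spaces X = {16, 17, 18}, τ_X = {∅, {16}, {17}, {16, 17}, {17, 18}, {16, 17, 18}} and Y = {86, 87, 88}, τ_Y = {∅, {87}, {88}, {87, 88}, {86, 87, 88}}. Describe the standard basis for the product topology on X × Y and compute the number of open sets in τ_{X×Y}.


Basis B = {∅ × ∅, {16} × {87}, {16} × {88}, {17} × {87}, {17} × {88}, {16} × {87, 88}, {16, 17} × {87}, {16, 17} × {88}, {17} × {87, 88}, {17, 18} × {87}, {17, 18} × {88}, {16} × {86, 87, 88}, {16, 17, 18} × {87}, {16, 17, 18} × {88}, {17} × {86, 87, 88}, {16, 17} × {87, 88}, {17, 18} × {87, 88}, {16, 17} × {86, 87, 88}, {16, 17, 18} × {87, 88}, {17, 18} × {86, 87, 88}, {16, 17, 18} × {86, 87, 88}}; |τ_{X×Y}| = 70.

Enumerate products U × V with U ∈ τ_X, V ∈ τ_Y (deduplicated):
  ∅ × ∅ = {} (∅)
  {16} × {87} = {(16,87)}
  {16} × {88} = {(16,88)}
  {17} × {87} = {(17,87)}
  {17} × {88} = {(17,88)}
  {16} × {87, 88} = {(16,87), (16,88)}
  {16, 17} × {87} = {(16,87), (17,87)}
  {16, 17} × {88} = {(16,88), (17,88)}
  {17} × {87, 88} = {(17,87), (17,88)}
  {17, 18} × {87} = {(17,87), (18,87)}
  {17, 18} × {88} = {(17,88), (18,88)}
  {16} × {86, 87, 88} = {(16,86), (16,87), (16,88)}
  {16, 17, 18} × {87} = {(16,87), (17,87), (18,87)}
  {16, 17, 18} × {88} = {(16,88), (17,88), (18,88)}
  {17} × {86, 87, 88} = {(17,86), (17,87), (17,88)}
  {16, 17} × {87, 88} = {(16,87), (16,88), (17,87), (17,88)}
  {17, 18} × {87, 88} = {(17,87), (17,88), (18,87), (18,88)}
  {16, 17} × {86, 87, 88} = {(16,86), (16,87), (16,88), (17,86), (17,87), (17,88)}
  {16, 17, 18} × {87, 88} = {(16,87), (16,88), (17,87), (17,88), (18,87), (18,88)}
  {17, 18} × {86, 87, 88} = {(17,86), (17,87), (17,88), (18,86), (18,87), (18,88)}
  {16, 17, 18} × {86, 87, 88} = {(16,86), (16,87), (16,88), (17,86), (17,87), (17,88), (18,86), (18,87), (18,88)}
These 21 distinct sets form the basis B.
Close under arbitrary unions to get τ_{X×Y}; counting gives |τ_{X×Y}| = 70.


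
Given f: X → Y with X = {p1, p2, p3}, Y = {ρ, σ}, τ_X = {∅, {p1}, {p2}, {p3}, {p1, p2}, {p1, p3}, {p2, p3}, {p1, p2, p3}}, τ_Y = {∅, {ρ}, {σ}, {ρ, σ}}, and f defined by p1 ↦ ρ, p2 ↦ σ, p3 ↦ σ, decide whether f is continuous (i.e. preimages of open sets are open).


f IS continuous.

Compute f^{-1}(U) for each U ∈ τ_Y:
  U = ∅: f^{-1}(U) = ∅ ∈ τ_X ✓.
  U = {ρ}: f^{-1}(U) = {p1} ∈ τ_X ✓.
  U = {σ}: f^{-1}(U) = {p2, p3} ∈ τ_X ✓.
  U = {ρ, σ}: f^{-1}(U) = {p1, p2, p3} ∈ τ_X ✓.
Every preimage lies in τ_X, so f IS continuous.


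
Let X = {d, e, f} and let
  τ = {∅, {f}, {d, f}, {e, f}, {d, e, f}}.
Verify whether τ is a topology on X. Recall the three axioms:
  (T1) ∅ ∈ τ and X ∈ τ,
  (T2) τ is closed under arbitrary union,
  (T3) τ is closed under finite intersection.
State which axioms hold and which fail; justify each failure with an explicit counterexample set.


τ IS a topology on X.

Axiom (T1): ∅ ∈ τ? Yes; X ∈ τ? Yes.
Axiom (T2/T3): check pairwise unions and intersections of members of τ.
All pairwise intersections and unions checked — each lies in τ. Therefore τ satisfies (T1), (T2), (T3): it IS a topology on X.


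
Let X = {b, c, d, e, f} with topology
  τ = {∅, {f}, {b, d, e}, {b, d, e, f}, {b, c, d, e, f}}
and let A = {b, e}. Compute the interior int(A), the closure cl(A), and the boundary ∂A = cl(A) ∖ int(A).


int(A) = ∅, cl(A) = {b, c, d, e}, ∂A = {b, c, d, e}.

Closed sets in (X, τ) are complements of opens:
  closed(X, τ) = {∅, {c}, {c, f}, {b, c, d, e}, {b, c, d, e, f}}.
int(A) = ⋃ {U ∈ τ : U ⊆ A}. Opens contained in A: ∅.
Taking the union of these: int(A) = ∅.
cl(A) = ⋂ {C closed : A ⊆ C}. Closed sets containing A: {b, c, d, e}, {b, c, d, e, f}.
Intersecting these: cl(A) = {b, c, d, e}.
∂A = cl(A) ∖ int(A) = {b, c, d, e} ∖ ∅ = {b, c, d, e}.


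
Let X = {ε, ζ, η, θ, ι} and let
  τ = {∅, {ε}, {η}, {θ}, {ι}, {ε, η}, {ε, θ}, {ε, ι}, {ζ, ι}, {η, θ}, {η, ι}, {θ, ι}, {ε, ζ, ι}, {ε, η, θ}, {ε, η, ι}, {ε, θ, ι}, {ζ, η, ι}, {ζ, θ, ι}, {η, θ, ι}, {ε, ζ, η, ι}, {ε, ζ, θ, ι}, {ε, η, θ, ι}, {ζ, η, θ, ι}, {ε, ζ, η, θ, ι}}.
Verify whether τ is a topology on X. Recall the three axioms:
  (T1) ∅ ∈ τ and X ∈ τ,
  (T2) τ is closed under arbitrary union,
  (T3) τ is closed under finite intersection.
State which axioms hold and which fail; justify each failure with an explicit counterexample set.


τ IS a topology on X.

Axiom (T1): ∅ ∈ τ? Yes; X ∈ τ? Yes.
Axiom (T2/T3): check pairwise unions and intersections of members of τ.
All pairwise intersections and unions checked — each lies in τ. Therefore τ satisfies (T1), (T2), (T3): it IS a topology on X.


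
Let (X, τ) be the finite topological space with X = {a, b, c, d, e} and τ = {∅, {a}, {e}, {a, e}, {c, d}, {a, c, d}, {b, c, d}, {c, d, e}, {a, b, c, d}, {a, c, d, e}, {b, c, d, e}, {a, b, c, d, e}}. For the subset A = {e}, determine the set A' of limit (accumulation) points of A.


A' = ∅

For each x ∈ X, list the open sets U ∈ τ with x ∈ U, then check whether U ∩ (A ∖ {x}) ≠ ∅ for every such U.
  x = a: open {a} ∋ x has {a} ∩ (A ∖ {a}) = ∅, so x is NOT a limit point.
  x = b: open {b, c, d} ∋ x has {b, c, d} ∩ (A ∖ {b}) = ∅, so x is NOT a limit point.
  x = c: open {c, d} ∋ x has {c, d} ∩ (A ∖ {c}) = ∅, so x is NOT a limit point.
  x = d: open {c, d} ∋ x has {c, d} ∩ (A ∖ {d}) = ∅, so x is NOT a limit point.
  x = e: open {e} ∋ x has {e} ∩ (A ∖ {e}) = ∅, so x is NOT a limit point.
Collecting: A' = ∅.


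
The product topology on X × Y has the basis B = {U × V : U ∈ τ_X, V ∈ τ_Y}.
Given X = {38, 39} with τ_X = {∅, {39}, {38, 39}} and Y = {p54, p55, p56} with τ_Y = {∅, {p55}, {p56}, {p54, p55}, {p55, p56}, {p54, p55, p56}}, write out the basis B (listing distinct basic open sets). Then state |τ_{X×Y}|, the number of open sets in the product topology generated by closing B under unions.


Basis B = {∅ × ∅, {39} × {p55}, {39} × {p56}, {38, 39} × {p55}, {38, 39} × {p56}, {39} × {p54, p55}, {39} × {p55, p56}, {39} × {p54, p55, p56}, {38, 39} × {p54, p55}, {38, 39} × {p55, p56}, {38, 39} × {p54, p55, p56}}; |τ_{X×Y}| = 18.

Enumerate products U × V with U ∈ τ_X, V ∈ τ_Y (deduplicated):
  ∅ × ∅ = {} (∅)
  {39} × {p55} = {(39,p55)}
  {39} × {p56} = {(39,p56)}
  {38, 39} × {p55} = {(38,p55), (39,p55)}
  {38, 39} × {p56} = {(38,p56), (39,p56)}
  {39} × {p54, p55} = {(39,p54), (39,p55)}
  {39} × {p55, p56} = {(39,p55), (39,p56)}
  {39} × {p54, p55, p56} = {(39,p54), (39,p55), (39,p56)}
  {38, 39} × {p54, p55} = {(38,p54), (38,p55), (39,p54), (39,p55)}
  {38, 39} × {p55, p56} = {(38,p55), (38,p56), (39,p55), (39,p56)}
  {38, 39} × {p54, p55, p56} = {(38,p54), (38,p55), (38,p56), (39,p54), (39,p55), (39,p56)}
These 11 distinct sets form the basis B.
Close under arbitrary unions to get τ_{X×Y}; counting gives |τ_{X×Y}| = 18.


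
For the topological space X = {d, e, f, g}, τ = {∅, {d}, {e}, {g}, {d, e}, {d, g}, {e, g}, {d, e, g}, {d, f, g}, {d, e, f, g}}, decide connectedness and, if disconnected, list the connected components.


(X, τ) is disconnected; components = [{e}, {d, f, g}].

Find clopen sets (U ∈ τ with X ∖ U ∈ τ):
  U = ∅, X ∖ U = {d, e, f, g} — both open, so U is clopen.
  U = {e}, X ∖ U = {d, f, g} — both open, so U is clopen.
  U = {d, f, g}, X ∖ U = {e} — both open, so U is clopen.
  U = {d, e, f, g}, X ∖ U = ∅ — both open, so U is clopen.
Nontrivial clopen(s) exist: e.g. {e}. So (X, τ) is disconnected.
Compute connected components by grouping points that agree on all clopens:
  component: {e}
  component: {d, f, g}


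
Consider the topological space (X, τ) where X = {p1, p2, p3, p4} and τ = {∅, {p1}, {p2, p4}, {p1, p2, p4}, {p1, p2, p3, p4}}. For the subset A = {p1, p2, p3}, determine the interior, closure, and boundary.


int(A) = {p1}, cl(A) = {p1, p2, p3, p4}, ∂A = {p2, p3, p4}.

Closed sets in (X, τ) are complements of opens:
  closed(X, τ) = {∅, {p3}, {p1, p3}, {p2, p3, p4}, {p1, p2, p3, p4}}.
int(A) = ⋃ {U ∈ τ : U ⊆ A}. Opens contained in A: ∅, {p1}.
Taking the union of these: int(A) = {p1}.
cl(A) = ⋂ {C closed : A ⊆ C}. Closed sets containing A: {p1, p2, p3, p4}.
Intersecting these: cl(A) = {p1, p2, p3, p4}.
∂A = cl(A) ∖ int(A) = {p1, p2, p3, p4} ∖ {p1} = {p2, p3, p4}.


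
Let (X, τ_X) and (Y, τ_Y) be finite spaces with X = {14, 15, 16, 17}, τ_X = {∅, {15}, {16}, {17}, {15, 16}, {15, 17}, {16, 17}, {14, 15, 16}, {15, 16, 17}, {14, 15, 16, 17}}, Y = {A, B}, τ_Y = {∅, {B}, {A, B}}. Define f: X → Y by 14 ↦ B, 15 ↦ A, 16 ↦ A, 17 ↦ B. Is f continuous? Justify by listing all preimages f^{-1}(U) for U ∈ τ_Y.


f is NOT continuous.

Compute f^{-1}(U) for each U ∈ τ_Y:
  U = ∅: f^{-1}(U) = ∅ ∈ τ_X ✓.
  U = {B}: f^{-1}(U) = {14, 17} ∉ τ_X ✗.
  U = {A, B}: f^{-1}(U) = {14, 15, 16, 17} ∈ τ_X ✓.
Found U = {B} with f^{-1}(U) = {14, 17} not in τ_X. Therefore f is NOT continuous.
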